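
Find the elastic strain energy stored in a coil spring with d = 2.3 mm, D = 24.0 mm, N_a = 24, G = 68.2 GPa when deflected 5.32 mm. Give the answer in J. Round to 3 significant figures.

0.0102 J

k = Gd⁴/(8D³N_a) = (68.2×10³)(2.3⁴)/(8·24.0³·24) = 0.71905 N/mm
U = ½kδ² = 0.5 × 0.71905 × 5.32² = 10.175 N·mm = 0.010175 J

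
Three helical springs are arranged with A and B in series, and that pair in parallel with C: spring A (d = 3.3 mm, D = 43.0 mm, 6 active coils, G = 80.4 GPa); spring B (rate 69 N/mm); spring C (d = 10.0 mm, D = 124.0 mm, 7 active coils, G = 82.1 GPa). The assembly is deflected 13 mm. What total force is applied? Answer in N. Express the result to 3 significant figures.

k_A = Gd⁴/(8D³N_a) = (80.4×10³)(3.3⁴)/(8·43.0³·6) = 2.4984 N/mm
k_C = Gd⁴/(8D³N_a) = (82.1×10³)(10.0⁴)/(8·124.0³·7) = 7.6894 N/mm
Springs A,B series: k_AB = 1/(1/2.4984+1/69) = 2.4111 N/mm; parallel with C: k_eq = 2.4111+7.6894 = 10.1 N/mm
F = k_eq·δ = 10.1·13 = 131.31 N

131 N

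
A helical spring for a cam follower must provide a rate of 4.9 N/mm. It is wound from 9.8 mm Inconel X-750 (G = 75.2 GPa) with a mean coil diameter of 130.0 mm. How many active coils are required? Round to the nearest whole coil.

8

N_a = Gd⁴/(8D³k) = (75.2×10³ × 9.8⁴)/(8 × 130.0³ × 4.9)
    = 6.93621e+08 / 8.61224e+07 = 8.054 → 8 coils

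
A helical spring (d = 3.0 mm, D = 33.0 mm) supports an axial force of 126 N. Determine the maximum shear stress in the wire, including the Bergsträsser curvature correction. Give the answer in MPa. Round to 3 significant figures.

Spring index C = D/d = 33.0/3.0 = 11.0000
K_B = (4C+2)/(4C−3) = 46.000/41.000 = 1.1220
τ₀ = 8FD/(πd³) = 8·126·33.0/(π·3.0³) = 33264/84.823 = 392.16 MPa
τ_max = K·τ₀ = 1.1220 × 392.16 = 439.98 MPa

440 MPa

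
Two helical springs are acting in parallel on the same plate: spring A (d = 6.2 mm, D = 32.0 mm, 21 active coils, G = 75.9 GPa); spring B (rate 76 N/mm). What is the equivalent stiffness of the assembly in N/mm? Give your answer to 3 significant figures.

k_A = Gd⁴/(8D³N_a) = (75.9×10³)(6.2⁴)/(8·32.0³·21) = 20.373 N/mm
Parallel: k_eq = 20.373 + 76 = 96.373 N/mm

96.4 N/mm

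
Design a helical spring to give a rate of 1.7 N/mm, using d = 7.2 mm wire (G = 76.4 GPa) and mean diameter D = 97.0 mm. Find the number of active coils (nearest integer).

N_a = Gd⁴/(8D³k) = (76.4×10³ × 7.2⁴)/(8 × 97.0³ × 1.7)
    = 2.05316e+08 / 1.24124e+07 = 16.54 → 17 coils

17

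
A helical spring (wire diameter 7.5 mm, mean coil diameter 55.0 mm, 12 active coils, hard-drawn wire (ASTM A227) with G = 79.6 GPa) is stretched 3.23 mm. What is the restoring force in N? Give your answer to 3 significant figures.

50.9 N

k = Gd⁴/(8D³N_a) = (79.6×10³)(7.5⁴)/(8·55.0³·12) = 15.769 N/mm
F = k·δ = 15.769 × 3.23 = 50.933 N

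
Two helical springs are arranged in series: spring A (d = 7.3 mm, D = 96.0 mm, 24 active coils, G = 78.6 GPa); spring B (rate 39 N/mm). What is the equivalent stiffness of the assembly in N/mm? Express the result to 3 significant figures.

1.27 N/mm

k_A = Gd⁴/(8D³N_a) = (78.6×10³)(7.3⁴)/(8·96.0³·24) = 1.314 N/mm
Series: 1/k_eq = 1/1.314 + 1/39 = 0.78667; k_eq = 1.2712 N/mm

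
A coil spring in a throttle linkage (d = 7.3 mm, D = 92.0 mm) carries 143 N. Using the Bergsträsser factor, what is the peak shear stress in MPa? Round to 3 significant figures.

Spring index C = D/d = 92.0/7.3 = 12.6027
K_B = (4C+2)/(4C−3) = 52.411/47.411 = 1.1055
τ₀ = 8FD/(πd³) = 8·143·92.0/(π·7.3³) = 105248/1222.1 = 86.118 MPa
τ_max = K·τ₀ = 1.1055 × 86.118 = 95.2 MPa

95.2 MPa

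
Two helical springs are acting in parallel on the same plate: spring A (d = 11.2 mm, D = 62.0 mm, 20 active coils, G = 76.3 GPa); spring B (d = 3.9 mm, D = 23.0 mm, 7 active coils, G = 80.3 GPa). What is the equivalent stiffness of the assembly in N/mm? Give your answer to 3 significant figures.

k_A = Gd⁴/(8D³N_a) = (76.3×10³)(11.2⁴)/(8·62.0³·20) = 31.485 N/mm
k_B = Gd⁴/(8D³N_a) = (80.3×10³)(3.9⁴)/(8·23.0³·7) = 27.265 N/mm
Parallel: k_eq = 31.485 + 27.265 = 58.75 N/mm

58.7 N/mm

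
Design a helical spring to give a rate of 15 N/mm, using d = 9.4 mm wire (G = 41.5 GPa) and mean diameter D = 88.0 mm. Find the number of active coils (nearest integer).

N_a = Gd⁴/(8D³k) = (41.5×10³ × 9.4⁴)/(8 × 88.0³ × 15)
    = 3.24011e+08 / 8.17766e+07 = 3.962 → 4 coils

4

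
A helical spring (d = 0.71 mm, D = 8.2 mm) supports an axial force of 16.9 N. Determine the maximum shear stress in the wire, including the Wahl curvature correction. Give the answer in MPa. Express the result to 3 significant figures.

Spring index C = D/d = 8.2/0.71 = 11.5493
K_W = (4C−1)/(4C−4) + 0.615/C = 45.197/42.197 + 0.0533 = 1.1243
τ₀ = 8FD/(πd³) = 8·16.9·8.2/(π·0.71³) = 1108.64/1.1244 = 985.97 MPa
τ_max = K·τ₀ = 1.1243 × 985.97 = 1108.6 MPa

1110 MPa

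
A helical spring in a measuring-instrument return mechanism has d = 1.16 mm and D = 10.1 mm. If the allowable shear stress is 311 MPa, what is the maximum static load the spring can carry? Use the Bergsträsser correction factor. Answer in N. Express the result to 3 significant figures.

16.3 N

C = D/d = 10.1/1.16 = 8.7069
K_B = (4C+2)/(4C−3) = 36.828/31.828 = 1.1571
τ_max = K·8FD/(πd³) → F_max = τ_allow·πd³/(8DK)
F_max = 311·π·1.16³/(8·10.1·1.1571) = 1525.1/93.493 = 16.312 N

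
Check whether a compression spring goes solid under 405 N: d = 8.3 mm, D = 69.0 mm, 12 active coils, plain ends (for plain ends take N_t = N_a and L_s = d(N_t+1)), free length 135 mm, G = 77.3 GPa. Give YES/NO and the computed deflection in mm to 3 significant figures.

k = Gd⁴/(8D³N_a) = (77.3×10³)(8.3⁴)/(8·69.0³·12) = 11.633 N/mm
N_t = 12; L_s = 8.3·13 = 107.9 mm; δ_solid = L₀ − L_s = 135 − 107.9 = 27.1 mm
δ = F/k = 405/11.633 = 34.816 mm
δ ≥ δ_solid → spring goes solid

YES, δ = 34.8 mm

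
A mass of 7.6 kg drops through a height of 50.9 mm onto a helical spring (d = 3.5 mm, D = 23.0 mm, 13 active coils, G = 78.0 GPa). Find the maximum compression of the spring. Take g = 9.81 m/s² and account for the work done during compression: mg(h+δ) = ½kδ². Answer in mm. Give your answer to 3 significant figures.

37.8 mm

k = Gd⁴/(8D³N_a) = (78.0×10³)(3.5⁴)/(8·23.0³·13) = 9.2502 N/mm
W = mg = 7.6 × 9.81 = 74.556 N
½kδ² − Wδ − Wh = 0 → δ = (W + √(W² + 2kWh))/k
δ = (74.556 + √(5558.6 + 70207))/9.2502 = (74.556 + 275.26)/9.2502 = 37.817 mm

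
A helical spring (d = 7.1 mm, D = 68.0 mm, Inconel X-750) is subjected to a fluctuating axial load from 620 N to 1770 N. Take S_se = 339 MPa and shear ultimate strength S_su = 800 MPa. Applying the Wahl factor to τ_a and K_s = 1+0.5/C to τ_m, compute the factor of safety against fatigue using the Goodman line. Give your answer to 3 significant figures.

0.586

C = D/d = 68.0/7.1 = 9.5775; K_W = (4C−1)/(4C−4)+0.615/C = 1.1517; K_s = 1+0.5/C = 1.0522
F_a = (F_max−F_min)/2 = 575 N; F_m = (F_max+F_min)/2 = 1195 N
τ_a = K_W·8F_aD/(πd³) = 1.1517 × 278.19 = 320.38 MPa
τ_m = K_s·8F_mD/(πd³) = 1.0522 × 578.15 = 608.33 MPa
Goodman: 1/n_f = τ_a/S_se + τ_m/S_su = 320.38/339 + 608.33/800 = 0.94507 + 0.76042 = 1.7055
n_f = 1/1.7055 = 0.5863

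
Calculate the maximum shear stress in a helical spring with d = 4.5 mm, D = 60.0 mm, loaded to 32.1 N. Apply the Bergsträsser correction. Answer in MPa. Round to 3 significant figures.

Spring index C = D/d = 60.0/4.5 = 13.3333
K_B = (4C+2)/(4C−3) = 55.333/50.333 = 1.0993
τ₀ = 8FD/(πd³) = 8·32.1·60.0/(π·4.5³) = 15408/286.28 = 53.822 MPa
τ_max = K·τ₀ = 1.0993 × 53.822 = 59.168 MPa

59.2 MPa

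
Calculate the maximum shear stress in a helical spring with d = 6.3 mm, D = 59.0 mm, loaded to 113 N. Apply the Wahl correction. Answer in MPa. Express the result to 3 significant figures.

78.4 MPa

Spring index C = D/d = 59.0/6.3 = 9.3651
K_W = (4C−1)/(4C−4) + 0.615/C = 36.460/33.460 + 0.0657 = 1.1553
τ₀ = 8FD/(πd³) = 8·113·59.0/(π·6.3³) = 53336/785.55 = 67.897 MPa
τ_max = K·τ₀ = 1.1553 × 67.897 = 78.443 MPa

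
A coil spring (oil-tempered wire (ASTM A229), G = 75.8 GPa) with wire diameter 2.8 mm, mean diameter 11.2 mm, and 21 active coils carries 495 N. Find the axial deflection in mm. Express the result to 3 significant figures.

k = Gd⁴/(8D³N_a) = (75.8×10³)(2.8⁴)/(8·11.2³·21) = 19.74 N/mm
δ = F/k = 495 / 19.74 = 25.077 mm

25.1 mm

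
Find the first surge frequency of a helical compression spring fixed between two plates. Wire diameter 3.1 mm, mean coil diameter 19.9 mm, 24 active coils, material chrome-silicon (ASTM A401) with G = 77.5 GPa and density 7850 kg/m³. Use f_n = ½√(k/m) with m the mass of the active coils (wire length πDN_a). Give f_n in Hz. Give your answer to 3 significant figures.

k = Gd⁴/(8D³N_a) = (77.5×10³)(3.1⁴)/(8·19.9³·24) = 4.7303 N/mm = 4730.3 N/m
Wire length L = πDN_a = π·19.9·24 = 1500.4 mm
m = ρ·(πd²/4)·L = 7850 × 7.5477×10⁻⁶ m² × 1.5004 m = 0.088899 kg
f_n = ½√(k/m) = 0.5·√(4730.3/0.088899) = 0.5·√(53210) = 115.34 Hz

115 Hz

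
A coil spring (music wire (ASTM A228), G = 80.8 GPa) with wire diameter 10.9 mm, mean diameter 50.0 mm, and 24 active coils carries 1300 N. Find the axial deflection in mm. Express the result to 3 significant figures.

k = Gd⁴/(8D³N_a) = (80.8×10³)(10.9⁴)/(8·50.0³·24) = 47.523 N/mm
δ = F/k = 1300 / 47.523 = 27.355 mm

27.4 mm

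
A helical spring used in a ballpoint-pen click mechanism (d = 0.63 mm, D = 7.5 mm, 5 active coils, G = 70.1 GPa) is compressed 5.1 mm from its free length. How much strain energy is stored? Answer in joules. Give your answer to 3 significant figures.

k = Gd⁴/(8D³N_a) = (70.1×10³)(0.63⁴)/(8·7.5³·5) = 0.65439 N/mm
U = ½kδ² = 0.5 × 0.65439 × 5.1² = 8.5103 N·mm = 0.0085103 J

0.00851 J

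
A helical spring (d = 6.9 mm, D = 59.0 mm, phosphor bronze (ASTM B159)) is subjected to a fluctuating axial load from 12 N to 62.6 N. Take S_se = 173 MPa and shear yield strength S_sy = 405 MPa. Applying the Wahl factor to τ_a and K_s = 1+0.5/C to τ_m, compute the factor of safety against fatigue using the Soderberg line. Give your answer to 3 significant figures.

C = D/d = 59.0/6.9 = 8.5507; K_W = (4C−1)/(4C−4)+0.615/C = 1.1713; K_s = 1+0.5/C = 1.0585
F_a = (F_max−F_min)/2 = 25.3 N; F_m = (F_max+F_min)/2 = 37.3 N
τ_a = K_W·8F_aD/(πd³) = 1.1713 × 11.571 = 13.552 MPa
τ_m = K_s·8F_mD/(πd³) = 1.0585 × 17.059 = 18.057 MPa
Soderberg: 1/n_f = τ_a/S_se + τ_m/S_sy = 13.552/173 + 18.057/405 = 0.07834 + 0.04458 = 0.12292
n_f = 1/0.12292 = 8.135

8.14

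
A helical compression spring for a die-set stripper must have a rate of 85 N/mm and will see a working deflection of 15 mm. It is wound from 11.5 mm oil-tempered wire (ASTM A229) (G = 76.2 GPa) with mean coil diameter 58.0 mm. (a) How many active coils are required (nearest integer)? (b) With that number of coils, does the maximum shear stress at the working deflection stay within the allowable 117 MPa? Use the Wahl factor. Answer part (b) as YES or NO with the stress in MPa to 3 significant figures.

N_a = Gd⁴/(8D³k) = (76.2×10³)(11.5⁴)/(8·58.0³·85) = 10.05 → N_a = 10
Actual rate k = Gd⁴/(8D³·10) = 85.383 N/mm
Working load F = kδ = 85.383·15 = 1280.7 N
C = 58.0/11.5 = 5.0435; K_W = (4C−1)/(4C−4)+0.615/C = 1.3074
τ_max = K_W·8FD/(πd³) = 1.3074·124.38 = 162.61 MPa
τ_max > 117 MPa → exceeds allowable

(a) 10 coils; (b) NO, τ_max = 163 MPa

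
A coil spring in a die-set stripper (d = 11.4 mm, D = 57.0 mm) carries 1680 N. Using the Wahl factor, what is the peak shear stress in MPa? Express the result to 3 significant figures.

216 MPa

Spring index C = D/d = 57.0/11.4 = 5.0000
K_W = (4C−1)/(4C−4) + 0.615/C = 19.000/16.000 + 0.1230 = 1.3105
τ₀ = 8FD/(πd³) = 8·1680·57.0/(π·11.4³) = 766080/4654.4 = 164.59 MPa
τ_max = K·τ₀ = 1.3105 × 164.59 = 215.7 MPa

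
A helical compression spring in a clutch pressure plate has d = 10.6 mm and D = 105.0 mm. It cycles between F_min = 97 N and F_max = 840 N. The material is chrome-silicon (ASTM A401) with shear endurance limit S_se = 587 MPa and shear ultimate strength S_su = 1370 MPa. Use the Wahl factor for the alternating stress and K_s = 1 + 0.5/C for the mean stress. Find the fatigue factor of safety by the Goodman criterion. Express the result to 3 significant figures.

4.11

C = D/d = 105.0/10.6 = 9.9057; K_W = (4C−1)/(4C−4)+0.615/C = 1.1463; K_s = 1+0.5/C = 1.0505
F_a = (F_max−F_min)/2 = 371.5 N; F_m = (F_max+F_min)/2 = 468.5 N
τ_a = K_W·8F_aD/(πd³) = 1.1463 × 83.401 = 95.603 MPa
τ_m = K_s·8F_mD/(πd³) = 1.0505 × 105.18 = 110.49 MPa
Goodman: 1/n_f = τ_a/S_se + τ_m/S_su = 95.603/587 + 110.49/1370 = 0.16287 + 0.08065 = 0.24351
n_f = 1/0.24351 = 4.107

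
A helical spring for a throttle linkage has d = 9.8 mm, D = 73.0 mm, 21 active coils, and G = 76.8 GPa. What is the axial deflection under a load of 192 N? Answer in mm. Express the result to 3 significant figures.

17.7 mm

k = Gd⁴/(8D³N_a) = (76.8×10³)(9.8⁴)/(8·73.0³·21) = 10.839 N/mm
δ = F/k = 192 / 10.839 = 17.714 mm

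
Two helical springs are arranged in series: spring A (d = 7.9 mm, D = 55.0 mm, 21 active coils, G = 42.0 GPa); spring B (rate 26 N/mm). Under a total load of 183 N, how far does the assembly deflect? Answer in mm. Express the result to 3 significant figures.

38.3 mm

k_A = Gd⁴/(8D³N_a) = (42.0×10³)(7.9⁴)/(8·55.0³·21) = 5.8528 N/mm
Series: 1/k_eq = 1/5.8528 + 1/26 = 0.20932; k_eq = 4.7773 N/mm
δ = F/k_eq = 183/4.7773 = 38.306 mm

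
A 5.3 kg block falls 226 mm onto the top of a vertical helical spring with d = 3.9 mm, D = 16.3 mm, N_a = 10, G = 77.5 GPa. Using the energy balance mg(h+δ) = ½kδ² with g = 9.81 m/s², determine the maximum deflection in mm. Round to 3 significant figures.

22.3 mm

k = Gd⁴/(8D³N_a) = (77.5×10³)(3.9⁴)/(8·16.3³·10) = 51.75 N/mm
W = mg = 5.3 × 9.81 = 51.993 N
½kδ² − Wδ − Wh = 0 → δ = (W + √(W² + 2kWh))/k
δ = (51.993 + √(2703.3 + 1.21616e+06))/51.75 = (51.993 + 1104)/51.75 = 22.339 mm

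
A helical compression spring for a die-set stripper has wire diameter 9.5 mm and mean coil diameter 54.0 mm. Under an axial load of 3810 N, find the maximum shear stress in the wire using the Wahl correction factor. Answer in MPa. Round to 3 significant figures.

775 MPa

Spring index C = D/d = 54.0/9.5 = 5.6842
K_W = (4C−1)/(4C−4) + 0.615/C = 21.737/18.737 + 0.1082 = 1.2683
τ₀ = 8FD/(πd³) = 8·3810·54.0/(π·9.5³) = 1.64592e+06/2693.5 = 611.07 MPa
τ_max = K·τ₀ = 1.2683 × 611.07 = 775.02 MPa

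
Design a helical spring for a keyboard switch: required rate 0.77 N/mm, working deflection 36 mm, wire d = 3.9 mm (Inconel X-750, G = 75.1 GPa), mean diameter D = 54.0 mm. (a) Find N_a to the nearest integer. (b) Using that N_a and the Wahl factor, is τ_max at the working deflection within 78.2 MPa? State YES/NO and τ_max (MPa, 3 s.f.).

N_a = Gd⁴/(8D³k) = (75.1×10³)(3.9⁴)/(8·54.0³·0.77) = 17.91 → N_a = 18
Actual rate k = Gd⁴/(8D³·18) = 0.76622 N/mm
Working load F = kδ = 0.76622·36 = 27.584 N
C = 54.0/3.9 = 13.8462; K_W = (4C−1)/(4C−4)+0.615/C = 1.1028
τ_max = K_W·8FD/(πd³) = 1.1028·63.944 = 70.517 MPa
τ_max ≤ 78.2 MPa → acceptable

(a) 18 coils; (b) YES, τ_max = 70.5 MPa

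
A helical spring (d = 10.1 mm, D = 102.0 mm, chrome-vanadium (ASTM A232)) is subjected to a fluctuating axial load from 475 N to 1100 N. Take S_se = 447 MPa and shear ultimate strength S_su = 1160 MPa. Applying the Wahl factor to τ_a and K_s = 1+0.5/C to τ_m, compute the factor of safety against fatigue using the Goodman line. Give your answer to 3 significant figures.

C = D/d = 102.0/10.1 = 10.0990; K_W = (4C−1)/(4C−4)+0.615/C = 1.1433; K_s = 1+0.5/C = 1.0495
F_a = (F_max−F_min)/2 = 312.5 N; F_m = (F_max+F_min)/2 = 787.5 N
τ_a = K_W·8F_aD/(πd³) = 1.1433 × 78.782 = 90.073 MPa
τ_m = K_s·8F_mD/(πd³) = 1.0495 × 198.53 = 208.36 MPa
Goodman: 1/n_f = τ_a/S_se + τ_m/S_su = 90.073/447 + 208.36/1160 = 0.20151 + 0.17962 = 0.38113
n_f = 1/0.38113 = 2.624

2.62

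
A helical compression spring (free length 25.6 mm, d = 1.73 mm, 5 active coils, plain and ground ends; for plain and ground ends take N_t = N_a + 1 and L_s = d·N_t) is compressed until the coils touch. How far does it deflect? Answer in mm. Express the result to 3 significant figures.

N_t = 6; L_s = 1.73·6 = 10.38 mm
δ_solid = L₀ − L_s = 25.6 − 10.38 = 15.22 mm

15.2 mm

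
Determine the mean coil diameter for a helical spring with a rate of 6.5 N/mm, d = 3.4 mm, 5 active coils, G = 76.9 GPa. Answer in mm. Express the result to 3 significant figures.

34.1 mm

D = (Gd⁴/(8N_a·k))^(1/3) = (76.9×10³·3.4⁴/(8·5·6.5))^(1/3)
  = (39524.7)^(1/3) = 34.0635 mm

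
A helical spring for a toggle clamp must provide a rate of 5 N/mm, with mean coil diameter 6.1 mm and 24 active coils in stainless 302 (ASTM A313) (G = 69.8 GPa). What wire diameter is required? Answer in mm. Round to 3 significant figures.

d = (8D³N_a·k / G)^(1/4) = (8·6.1³·24·5 / (69.8×10³))^0.25
  = (3.1218)^0.25 = 1.3292 mm

1.33 mm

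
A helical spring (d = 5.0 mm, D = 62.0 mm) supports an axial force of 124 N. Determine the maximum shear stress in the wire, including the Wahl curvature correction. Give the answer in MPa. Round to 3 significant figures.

175 MPa

Spring index C = D/d = 62.0/5.0 = 12.4000
K_W = (4C−1)/(4C−4) + 0.615/C = 48.600/45.600 + 0.0496 = 1.1154
τ₀ = 8FD/(πd³) = 8·124·62.0/(π·5.0³) = 61504/392.7 = 156.62 MPa
τ_max = K·τ₀ = 1.1154 × 156.62 = 174.69 MPa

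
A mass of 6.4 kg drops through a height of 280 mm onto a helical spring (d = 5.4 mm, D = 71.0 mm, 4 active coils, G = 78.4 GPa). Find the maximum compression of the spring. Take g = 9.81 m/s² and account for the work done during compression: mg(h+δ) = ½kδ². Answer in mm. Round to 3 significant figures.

k = Gd⁴/(8D³N_a) = (78.4×10³)(5.4⁴)/(8·71.0³·4) = 5.8206 N/mm
W = mg = 6.4 × 9.81 = 62.784 N
½kδ² − Wδ − Wh = 0 → δ = (W + √(W² + 2kWh))/k
δ = (62.784 + √(3941.8 + 204646))/5.8206 = (62.784 + 456.71)/5.8206 = 89.252 mm

89.3 mm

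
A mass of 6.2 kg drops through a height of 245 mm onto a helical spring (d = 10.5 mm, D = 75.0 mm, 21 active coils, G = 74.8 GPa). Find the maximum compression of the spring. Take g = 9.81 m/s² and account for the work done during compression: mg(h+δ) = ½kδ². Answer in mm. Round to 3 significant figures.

53.2 mm

k = Gd⁴/(8D³N_a) = (74.8×10³)(10.5⁴)/(8·75.0³·21) = 12.828 N/mm
W = mg = 6.2 × 9.81 = 60.822 N
½kδ² − Wδ − Wh = 0 → δ = (W + √(W² + 2kWh))/k
δ = (60.822 + √(3699.3 + 382316))/12.828 = (60.822 + 621.3)/12.828 = 53.174 mm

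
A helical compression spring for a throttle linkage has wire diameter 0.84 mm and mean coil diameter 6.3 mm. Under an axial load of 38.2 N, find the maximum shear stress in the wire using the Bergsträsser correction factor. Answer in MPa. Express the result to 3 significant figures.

Spring index C = D/d = 6.3/0.84 = 7.5000
K_B = (4C+2)/(4C−3) = 32.000/27.000 = 1.1852
τ₀ = 8FD/(πd³) = 8·38.2·6.3/(π·0.84³) = 1925.28/1.862 = 1034 MPa
τ_max = K·τ₀ = 1.1852 × 1034 = 1225.4 MPa

1230 MPa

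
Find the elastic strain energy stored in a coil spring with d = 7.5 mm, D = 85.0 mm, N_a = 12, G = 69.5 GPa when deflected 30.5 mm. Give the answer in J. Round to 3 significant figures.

k = Gd⁴/(8D³N_a) = (69.5×10³)(7.5⁴)/(8·85.0³·12) = 3.7299 N/mm
U = ½kδ² = 0.5 × 3.7299 × 30.5² = 1734.9 N·mm = 1.7349 J

1.73 J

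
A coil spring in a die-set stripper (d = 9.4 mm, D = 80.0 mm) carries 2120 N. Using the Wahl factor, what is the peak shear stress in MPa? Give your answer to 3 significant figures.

Spring index C = D/d = 80.0/9.4 = 8.5106
K_W = (4C−1)/(4C−4) + 0.615/C = 33.043/30.043 + 0.0723 = 1.1721
τ₀ = 8FD/(πd³) = 8·2120·80.0/(π·9.4³) = 1.3568e+06/2609.4 = 519.97 MPa
τ_max = K·τ₀ = 1.1721 × 519.97 = 609.47 MPa

609 MPa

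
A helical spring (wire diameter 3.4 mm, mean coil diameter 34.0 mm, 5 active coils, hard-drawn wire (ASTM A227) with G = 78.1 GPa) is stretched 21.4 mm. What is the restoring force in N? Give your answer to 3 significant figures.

142 N

k = Gd⁴/(8D³N_a) = (78.1×10³)(3.4⁴)/(8·34.0³·5) = 6.6385 N/mm
F = k·δ = 6.6385 × 21.4 = 142.06 N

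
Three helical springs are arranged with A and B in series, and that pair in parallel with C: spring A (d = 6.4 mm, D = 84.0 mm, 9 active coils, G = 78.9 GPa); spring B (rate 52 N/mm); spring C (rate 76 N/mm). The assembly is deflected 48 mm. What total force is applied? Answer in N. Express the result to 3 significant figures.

k_A = Gd⁴/(8D³N_a) = (78.9×10³)(6.4⁴)/(8·84.0³·9) = 3.1019 N/mm
Springs A,B series: k_AB = 1/(1/3.1019+1/52) = 2.9273 N/mm; parallel with C: k_eq = 2.9273+76 = 78.927 N/mm
F = k_eq·δ = 78.927·48 = 3788.5 N

3790 N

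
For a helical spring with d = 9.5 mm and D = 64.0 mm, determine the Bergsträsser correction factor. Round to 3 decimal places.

1.209

C = D/d = 64.0/9.5 = 6.7368
K_B = (4C+2)/(4C−3) = 28.947/23.947 = 1.2088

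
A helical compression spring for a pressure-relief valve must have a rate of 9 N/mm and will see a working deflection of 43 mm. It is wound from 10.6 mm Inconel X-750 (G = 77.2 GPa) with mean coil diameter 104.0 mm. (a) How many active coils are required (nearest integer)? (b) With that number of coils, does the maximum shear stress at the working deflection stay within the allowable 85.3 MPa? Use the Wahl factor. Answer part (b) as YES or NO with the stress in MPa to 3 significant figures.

N_a = Gd⁴/(8D³k) = (77.2×10³)(10.6⁴)/(8·104.0³·9) = 12.03 → N_a = 12
Actual rate k = Gd⁴/(8D³·12) = 9.0255 N/mm
Working load F = kδ = 9.0255·43 = 388.09 N
C = 104.0/10.6 = 9.8113; K_W = (4C−1)/(4C−4)+0.615/C = 1.1478
τ_max = K_W·8FD/(πd³) = 1.1478·86.297 = 99.051 MPa
τ_max > 85.3 MPa → exceeds allowable

(a) 12 coils; (b) NO, τ_max = 99.1 MPa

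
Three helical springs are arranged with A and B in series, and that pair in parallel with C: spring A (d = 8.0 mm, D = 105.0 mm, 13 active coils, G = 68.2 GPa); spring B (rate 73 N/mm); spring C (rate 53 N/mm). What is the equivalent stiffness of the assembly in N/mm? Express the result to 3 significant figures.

k_A = Gd⁴/(8D³N_a) = (68.2×10³)(8.0⁴)/(8·105.0³·13) = 2.3203 N/mm
Springs A,B series: k_AB = 1/(1/2.3203+1/73) = 2.2488 N/mm; parallel with C: k_eq = 2.2488+53 = 55.249 N/mm

55.2 N/mm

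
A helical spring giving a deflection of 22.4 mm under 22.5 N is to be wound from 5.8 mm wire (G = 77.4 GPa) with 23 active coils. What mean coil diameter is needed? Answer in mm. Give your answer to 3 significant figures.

Required rate k = F/δ = 22.5/22.4 = 1.0045 N/mm
D = (Gd⁴/(8N_a·k))^(1/3) = (77.4×10³·5.8⁴/(8·23·1.0045))^(1/3)
  = (473915)^(1/3) = 77.9651 mm

78.0 mm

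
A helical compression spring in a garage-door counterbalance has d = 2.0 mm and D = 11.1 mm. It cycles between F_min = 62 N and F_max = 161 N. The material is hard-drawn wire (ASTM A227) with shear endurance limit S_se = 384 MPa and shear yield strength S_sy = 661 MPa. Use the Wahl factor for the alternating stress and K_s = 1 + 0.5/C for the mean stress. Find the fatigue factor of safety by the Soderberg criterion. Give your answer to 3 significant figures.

C = D/d = 11.1/2.0 = 5.5500; K_W = (4C−1)/(4C−4)+0.615/C = 1.2756; K_s = 1+0.5/C = 1.0901
F_a = (F_max−F_min)/2 = 49.5 N; F_m = (F_max+F_min)/2 = 111.5 N
τ_a = K_W·8F_aD/(πd³) = 1.2756 × 174.9 = 223.1 MPa
τ_m = K_s·8F_mD/(πd³) = 1.0901 × 393.96 = 429.45 MPa
Soderberg: 1/n_f = τ_a/S_se + τ_m/S_sy = 223.1/384 + 429.45/661 = 0.58100 + 0.64969 = 1.2307
n_f = 1/1.2307 = 0.8125

0.813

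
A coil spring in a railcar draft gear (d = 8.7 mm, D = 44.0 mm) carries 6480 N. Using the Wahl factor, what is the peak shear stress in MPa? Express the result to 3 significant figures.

1440 MPa

Spring index C = D/d = 44.0/8.7 = 5.0575
K_W = (4C−1)/(4C−4) + 0.615/C = 19.230/16.230 + 0.1216 = 1.3064
τ₀ = 8FD/(πd³) = 8·6480·44.0/(π·8.7³) = 2.28096e+06/2068.7 = 1102.6 MPa
τ_max = K·τ₀ = 1.3064 × 1102.6 = 1440.5 MPa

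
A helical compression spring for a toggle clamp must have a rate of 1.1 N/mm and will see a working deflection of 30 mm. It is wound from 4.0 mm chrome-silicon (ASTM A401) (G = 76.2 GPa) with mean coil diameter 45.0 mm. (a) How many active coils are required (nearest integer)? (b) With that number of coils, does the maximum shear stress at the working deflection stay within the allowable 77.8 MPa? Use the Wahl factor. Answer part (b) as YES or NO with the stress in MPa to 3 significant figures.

N_a = Gd⁴/(8D³k) = (76.2×10³)(4.0⁴)/(8·45.0³·1.1) = 24.33 → N_a = 24
Actual rate k = Gd⁴/(8D³·24) = 1.115 N/mm
Working load F = kδ = 1.115·30 = 33.449 N
C = 45.0/4.0 = 11.2500; K_W = (4C−1)/(4C−4)+0.615/C = 1.1278
τ_max = K_W·8FD/(πd³) = 1.1278·59.889 = 67.546 MPa
τ_max ≤ 77.8 MPa → acceptable

(a) 24 coils; (b) YES, τ_max = 67.5 MPa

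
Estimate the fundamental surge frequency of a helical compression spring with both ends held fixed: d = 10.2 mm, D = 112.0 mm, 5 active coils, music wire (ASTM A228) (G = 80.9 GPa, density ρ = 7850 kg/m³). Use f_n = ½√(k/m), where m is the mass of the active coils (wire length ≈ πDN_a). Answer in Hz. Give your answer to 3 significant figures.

58.8 Hz

k = Gd⁴/(8D³N_a) = (80.9×10³)(10.2⁴)/(8·112.0³·5) = 15.582 N/mm = 15582 N/m
Wire length L = πDN_a = π·112.0·5 = 1759.3 mm
m = ρ·(πd²/4)·L = 7850 × 81.713×10⁻⁶ m² × 1.7593 m = 1.1285 kg
f_n = ½√(k/m) = 0.5·√(15582/1.1285) = 0.5·√(13808) = 58.754 Hz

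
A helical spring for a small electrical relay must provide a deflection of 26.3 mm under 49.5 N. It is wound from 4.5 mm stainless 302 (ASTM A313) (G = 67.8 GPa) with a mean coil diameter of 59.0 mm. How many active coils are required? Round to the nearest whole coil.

Required rate k = F/δ = 49.5/26.3 = 1.8821 N/mm
N_a = Gd⁴/(8D³k) = (67.8×10³ × 4.5⁴)/(8 × 59.0³ × 1.8821)
    = 2.78022e+07 / 3.0924e+06 = 8.991 → 9 coils

9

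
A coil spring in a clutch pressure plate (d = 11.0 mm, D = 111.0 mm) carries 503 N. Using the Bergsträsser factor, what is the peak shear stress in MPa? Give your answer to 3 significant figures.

Spring index C = D/d = 111.0/11.0 = 10.0909
K_B = (4C+2)/(4C−3) = 42.364/37.364 = 1.1338
τ₀ = 8FD/(πd³) = 8·503·111.0/(π·11.0³) = 446664/4181.5 = 106.82 MPa
τ_max = K·τ₀ = 1.1338 × 106.82 = 121.11 MPa

121 MPa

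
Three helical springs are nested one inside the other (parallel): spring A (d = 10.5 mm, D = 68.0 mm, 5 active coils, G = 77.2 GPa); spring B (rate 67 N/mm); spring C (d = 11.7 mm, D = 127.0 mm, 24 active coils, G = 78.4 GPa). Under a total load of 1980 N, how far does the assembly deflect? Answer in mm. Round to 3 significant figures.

k_A = Gd⁴/(8D³N_a) = (77.2×10³)(10.5⁴)/(8·68.0³·5) = 74.608 N/mm
k_C = Gd⁴/(8D³N_a) = (78.4×10³)(11.7⁴)/(8·127.0³·24) = 3.7355 N/mm
Parallel: k_eq = 74.608 + 67 + 3.7355 = 145.34 N/mm
δ = F/k_eq = 1980/145.34 = 13.623 mm

13.6 mm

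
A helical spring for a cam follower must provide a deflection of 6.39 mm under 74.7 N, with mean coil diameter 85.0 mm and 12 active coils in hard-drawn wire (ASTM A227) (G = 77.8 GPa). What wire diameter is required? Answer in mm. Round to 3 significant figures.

9.70 mm

Required rate k = F/δ = 74.7/6.39 = 11.69 N/mm
d = (8D³N_a·k / G)^(1/4) = (8·85.0³·12·11.69 / (77.8×10³))^0.25
  = (8858.7)^0.25 = 9.7016 mm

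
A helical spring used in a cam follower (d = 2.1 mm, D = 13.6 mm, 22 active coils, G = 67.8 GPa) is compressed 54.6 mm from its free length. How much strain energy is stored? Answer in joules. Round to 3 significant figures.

k = Gd⁴/(8D³N_a) = (67.8×10³)(2.1⁴)/(8·13.6³·22) = 2.9784 N/mm
U = ½kδ² = 0.5 × 2.9784 × 54.6² = 4439.5 N·mm = 4.4395 J

4.44 J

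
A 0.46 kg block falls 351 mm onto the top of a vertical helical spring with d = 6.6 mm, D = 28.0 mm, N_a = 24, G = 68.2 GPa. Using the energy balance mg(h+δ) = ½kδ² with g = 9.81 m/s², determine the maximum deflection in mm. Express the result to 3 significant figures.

k = Gd⁴/(8D³N_a) = (68.2×10³)(6.6⁴)/(8·28.0³·24) = 30.703 N/mm
W = mg = 0.46 × 9.81 = 4.5126 N
½kδ² − Wδ − Wh = 0 → δ = (W + √(W² + 2kWh))/k
δ = (4.5126 + √(20.364 + 97263.2))/30.703 = (4.5126 + 311.9)/30.703 = 10.306 mm

10.3 mm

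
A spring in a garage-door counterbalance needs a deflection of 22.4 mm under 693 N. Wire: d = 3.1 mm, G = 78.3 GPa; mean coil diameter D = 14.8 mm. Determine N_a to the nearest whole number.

9

Required rate k = F/δ = 693/22.4 = 30.938 N/mm
N_a = Gd⁴/(8D³k) = (78.3×10³ × 3.1⁴)/(8 × 14.8³ × 30.938)
    = 7.23117e+06 / 802344 = 9.013 → 9 coils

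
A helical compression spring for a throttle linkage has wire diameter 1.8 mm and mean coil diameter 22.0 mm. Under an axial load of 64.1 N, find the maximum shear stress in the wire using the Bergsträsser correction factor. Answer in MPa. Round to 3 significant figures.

683 MPa

Spring index C = D/d = 22.0/1.8 = 12.2222
K_B = (4C+2)/(4C−3) = 50.889/45.889 = 1.1090
τ₀ = 8FD/(πd³) = 8·64.1·22.0/(π·1.8³) = 11281.6/18.322 = 615.75 MPa
τ_max = K·τ₀ = 1.1090 × 615.75 = 682.84 MPa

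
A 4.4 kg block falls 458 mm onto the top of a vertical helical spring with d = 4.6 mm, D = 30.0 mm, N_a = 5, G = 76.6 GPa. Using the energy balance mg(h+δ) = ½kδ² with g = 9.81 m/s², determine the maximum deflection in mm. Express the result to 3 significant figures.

36.7 mm

k = Gd⁴/(8D³N_a) = (76.6×10³)(4.6⁴)/(8·30.0³·5) = 31.757 N/mm
W = mg = 4.4 × 9.81 = 43.164 N
½kδ² − Wδ − Wh = 0 → δ = (W + √(W² + 2kWh))/k
δ = (43.164 + √(1863.1 + 1.25561e+06))/31.757 = (43.164 + 1121.4)/31.757 = 36.67 mm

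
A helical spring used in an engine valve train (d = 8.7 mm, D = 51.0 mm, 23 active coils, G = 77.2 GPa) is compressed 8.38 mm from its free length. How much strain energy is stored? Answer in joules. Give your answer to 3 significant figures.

0.636 J

k = Gd⁴/(8D³N_a) = (77.2×10³)(8.7⁴)/(8·51.0³·23) = 18.12 N/mm
U = ½kδ² = 0.5 × 18.12 × 8.38² = 636.24 N·mm = 0.63624 J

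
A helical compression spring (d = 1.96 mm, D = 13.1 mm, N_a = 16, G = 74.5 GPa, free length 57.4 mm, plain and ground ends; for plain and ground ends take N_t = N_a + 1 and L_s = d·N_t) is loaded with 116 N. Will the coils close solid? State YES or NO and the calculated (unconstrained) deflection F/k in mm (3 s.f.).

YES, δ = 30.4 mm

k = Gd⁴/(8D³N_a) = (74.5×10³)(1.96⁴)/(8·13.1³·16) = 3.8208 N/mm
N_t = 17; L_s = 1.96·17 = 33.32 mm; δ_solid = L₀ − L_s = 57.4 − 33.32 = 24.08 mm
δ = F/k = 116/3.8208 = 30.36 mm
δ ≥ δ_solid → spring goes solid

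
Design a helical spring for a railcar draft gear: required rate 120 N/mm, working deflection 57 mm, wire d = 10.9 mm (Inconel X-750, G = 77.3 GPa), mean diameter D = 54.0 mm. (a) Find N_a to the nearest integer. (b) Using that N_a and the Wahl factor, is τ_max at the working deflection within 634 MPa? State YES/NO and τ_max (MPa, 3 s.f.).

(a) 7 coils; (b) NO, τ_max = 984 MPa

N_a = Gd⁴/(8D³k) = (77.3×10³)(10.9⁴)/(8·54.0³·120) = 7.218 → N_a = 7
Actual rate k = Gd⁴/(8D³·7) = 123.74 N/mm
Working load F = kδ = 123.74·57 = 7053.3 N
C = 54.0/10.9 = 4.9541; K_W = (4C−1)/(4C−4)+0.615/C = 1.3138
τ_max = K_W·8FD/(πd³) = 1.3138·748.94 = 983.96 MPa
τ_max > 634 MPa → exceeds allowable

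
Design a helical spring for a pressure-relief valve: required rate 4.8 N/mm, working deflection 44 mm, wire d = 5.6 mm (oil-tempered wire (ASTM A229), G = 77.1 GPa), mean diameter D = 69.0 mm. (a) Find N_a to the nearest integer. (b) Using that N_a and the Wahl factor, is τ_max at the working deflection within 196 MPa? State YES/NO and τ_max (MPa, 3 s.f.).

N_a = Gd⁴/(8D³k) = (77.1×10³)(5.6⁴)/(8·69.0³·4.8) = 6.011 → N_a = 6
Actual rate k = Gd⁴/(8D³·6) = 4.8086 N/mm
Working load F = kδ = 4.8086·44 = 211.58 N
C = 69.0/5.6 = 12.3214; K_W = (4C−1)/(4C−4)+0.615/C = 1.1162
τ_max = K_W·8FD/(πd³) = 1.1162·211.69 = 236.28 MPa
τ_max > 196 MPa → exceeds allowable

(a) 6 coils; (b) NO, τ_max = 236 MPa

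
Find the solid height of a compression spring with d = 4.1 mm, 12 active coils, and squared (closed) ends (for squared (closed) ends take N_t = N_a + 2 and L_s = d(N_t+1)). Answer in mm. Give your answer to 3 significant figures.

61.5 mm

squared (closed) ends: N_t = N_a + 2 = 12 + 2 = 14
L_s = d·(N_t+1) = 4.1 × 15 = 61.5 mm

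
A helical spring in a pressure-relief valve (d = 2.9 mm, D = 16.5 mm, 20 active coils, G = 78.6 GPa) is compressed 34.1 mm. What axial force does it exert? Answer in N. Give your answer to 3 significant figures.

k = Gd⁴/(8D³N_a) = (78.6×10³)(2.9⁴)/(8·16.5³·20) = 7.7347 N/mm
F = k·δ = 7.7347 × 34.1 = 263.75 N

264 N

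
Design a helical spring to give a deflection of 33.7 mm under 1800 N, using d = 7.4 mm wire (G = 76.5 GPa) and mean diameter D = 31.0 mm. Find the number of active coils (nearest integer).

18

Required rate k = F/δ = 1800/33.7 = 53.412 N/mm
N_a = Gd⁴/(8D³k) = (76.5×10³ × 7.4⁴)/(8 × 31.0³ × 53.412)
    = 2.29397e+08 / 1.27297e+07 = 18.02 → 18 coils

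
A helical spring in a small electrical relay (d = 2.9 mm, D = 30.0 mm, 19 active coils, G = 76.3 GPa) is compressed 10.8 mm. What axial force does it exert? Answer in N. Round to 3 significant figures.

14.2 N

k = Gd⁴/(8D³N_a) = (76.3×10³)(2.9⁴)/(8·30.0³·19) = 1.3149 N/mm
F = k·δ = 1.3149 × 10.8 = 14.201 N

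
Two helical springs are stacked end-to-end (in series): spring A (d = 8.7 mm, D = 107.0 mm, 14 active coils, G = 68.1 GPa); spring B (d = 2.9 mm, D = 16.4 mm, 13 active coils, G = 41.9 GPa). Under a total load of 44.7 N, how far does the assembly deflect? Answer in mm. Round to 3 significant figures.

k_A = Gd⁴/(8D³N_a) = (68.1×10³)(8.7⁴)/(8·107.0³·14) = 2.8435 N/mm
k_B = Gd⁴/(8D³N_a) = (41.9×10³)(2.9⁴)/(8·16.4³·13) = 6.4601 N/mm
Series: 1/k_eq = 1/2.8435 + 1/6.4601 = 0.50647; k_eq = 1.9744 N/mm
δ = F/k_eq = 44.7/1.9744 = 22.639 mm

22.6 mm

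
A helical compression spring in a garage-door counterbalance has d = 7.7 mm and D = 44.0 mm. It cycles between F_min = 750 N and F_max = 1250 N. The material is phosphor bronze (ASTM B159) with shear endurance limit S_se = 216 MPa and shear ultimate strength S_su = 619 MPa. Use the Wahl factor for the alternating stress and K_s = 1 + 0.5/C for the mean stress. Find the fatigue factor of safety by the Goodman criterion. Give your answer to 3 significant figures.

C = D/d = 44.0/7.7 = 5.7143; K_W = (4C−1)/(4C−4)+0.615/C = 1.2667; K_s = 1+0.5/C = 1.0875
F_a = (F_max−F_min)/2 = 250 N; F_m = (F_max+F_min)/2 = 1000 N
τ_a = K_W·8F_aD/(πd³) = 1.2667 × 61.357 = 77.721 MPa
τ_m = K_s·8F_mD/(πd³) = 1.0875 × 245.43 = 266.9 MPa
Goodman: 1/n_f = τ_a/S_se + τ_m/S_su = 77.721/216 + 266.9/619 = 0.35982 + 0.43118 = 0.791
n_f = 1/0.791 = 1.264

1.26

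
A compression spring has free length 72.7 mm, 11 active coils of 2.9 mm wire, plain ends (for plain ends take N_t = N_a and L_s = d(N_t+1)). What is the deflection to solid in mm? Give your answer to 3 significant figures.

N_t = 11; L_s = 2.9·12 = 34.8 mm
δ_solid = L₀ − L_s = 72.7 − 34.8 = 37.9 mm

37.9 mm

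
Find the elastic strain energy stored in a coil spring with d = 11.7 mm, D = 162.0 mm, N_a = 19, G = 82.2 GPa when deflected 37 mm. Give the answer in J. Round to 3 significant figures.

k = Gd⁴/(8D³N_a) = (82.2×10³)(11.7⁴)/(8·162.0³·19) = 2.3836 N/mm
U = ½kδ² = 0.5 × 2.3836 × 37² = 1631.5 N·mm = 1.6315 J

1.63 J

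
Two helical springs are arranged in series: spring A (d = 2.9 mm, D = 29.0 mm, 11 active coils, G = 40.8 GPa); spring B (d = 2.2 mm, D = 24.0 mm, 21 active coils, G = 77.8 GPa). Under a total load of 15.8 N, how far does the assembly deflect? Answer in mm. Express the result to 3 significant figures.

31.9 mm

k_A = Gd⁴/(8D³N_a) = (40.8×10³)(2.9⁴)/(8·29.0³·11) = 1.3445 N/mm
k_B = Gd⁴/(8D³N_a) = (77.8×10³)(2.2⁴)/(8·24.0³·21) = 0.78474 N/mm
Series: 1/k_eq = 1/1.3445 + 1/0.78474 = 2.018; k_eq = 0.49553 N/mm
δ = F/k_eq = 15.8/0.49553 = 31.885 mm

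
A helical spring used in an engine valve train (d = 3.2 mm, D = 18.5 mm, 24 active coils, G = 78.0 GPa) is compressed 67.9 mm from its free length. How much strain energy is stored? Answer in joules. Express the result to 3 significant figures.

15.5 J

k = Gd⁴/(8D³N_a) = (78.0×10³)(3.2⁴)/(8·18.5³·24) = 6.7279 N/mm
U = ½kδ² = 0.5 × 6.7279 × 67.9² = 15509 N·mm = 15.509 J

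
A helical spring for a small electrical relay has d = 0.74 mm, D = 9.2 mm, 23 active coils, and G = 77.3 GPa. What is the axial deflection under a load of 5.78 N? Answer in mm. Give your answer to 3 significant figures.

35.7 mm

k = Gd⁴/(8D³N_a) = (77.3×10³)(0.74⁴)/(8·9.2³·23) = 0.16178 N/mm
δ = F/k = 5.78 / 0.16178 = 35.728 mm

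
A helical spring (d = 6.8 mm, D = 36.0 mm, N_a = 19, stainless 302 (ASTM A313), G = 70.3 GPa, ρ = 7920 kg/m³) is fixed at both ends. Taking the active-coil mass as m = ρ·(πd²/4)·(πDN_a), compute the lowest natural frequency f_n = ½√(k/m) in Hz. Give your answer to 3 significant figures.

k = Gd⁴/(8D³N_a) = (70.3×10³)(6.8⁴)/(8·36.0³·19) = 21.195 N/mm = 21195 N/m
Wire length L = πDN_a = π·36.0·19 = 2148.8 mm
m = ρ·(πd²/4)·L = 7920 × 36.317×10⁻⁶ m² × 2.1488 m = 0.61807 kg
f_n = ½√(k/m) = 0.5·√(21195/0.61807) = 0.5·√(34293) = 92.591 Hz

92.6 Hz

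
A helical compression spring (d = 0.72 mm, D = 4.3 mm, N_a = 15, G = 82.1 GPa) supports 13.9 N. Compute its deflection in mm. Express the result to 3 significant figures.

k = Gd⁴/(8D³N_a) = (82.1×10³)(0.72⁴)/(8·4.3³·15) = 2.3125 N/mm
δ = F/k = 13.9 / 2.3125 = 6.0107 mm

6.01 mm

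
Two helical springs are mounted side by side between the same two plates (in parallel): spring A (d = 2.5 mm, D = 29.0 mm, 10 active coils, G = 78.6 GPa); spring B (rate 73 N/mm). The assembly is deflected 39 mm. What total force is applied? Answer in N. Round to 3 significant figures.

k_A = Gd⁴/(8D³N_a) = (78.6×10³)(2.5⁴)/(8·29.0³·10) = 1.5736 N/mm
Parallel: k_eq = 1.5736 + 73 = 74.574 N/mm
F = k_eq·δ = 74.574·39 = 2908.4 N

2910 N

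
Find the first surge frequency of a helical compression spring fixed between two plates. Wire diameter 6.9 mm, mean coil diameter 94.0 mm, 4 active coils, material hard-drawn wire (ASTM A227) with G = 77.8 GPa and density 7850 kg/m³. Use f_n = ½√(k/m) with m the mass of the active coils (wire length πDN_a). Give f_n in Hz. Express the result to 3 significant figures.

k = Gd⁴/(8D³N_a) = (77.8×10³)(6.9⁴)/(8·94.0³·4) = 6.635 N/mm = 6635 N/m
Wire length L = πDN_a = π·94.0·4 = 1181.2 mm
m = ρ·(πd²/4)·L = 7850 × 37.393×10⁻⁶ m² × 1.1812 m = 0.34673 kg
f_n = ½√(k/m) = 0.5·√(6635/0.34673) = 0.5·√(19136) = 69.166 Hz

69.2 Hz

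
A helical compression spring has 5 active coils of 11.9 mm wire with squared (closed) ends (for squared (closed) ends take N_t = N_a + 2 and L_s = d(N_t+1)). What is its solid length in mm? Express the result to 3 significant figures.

95.2 mm

squared (closed) ends: N_t = N_a + 2 = 5 + 2 = 7
L_s = d·(N_t+1) = 11.9 × 8 = 95.2 mm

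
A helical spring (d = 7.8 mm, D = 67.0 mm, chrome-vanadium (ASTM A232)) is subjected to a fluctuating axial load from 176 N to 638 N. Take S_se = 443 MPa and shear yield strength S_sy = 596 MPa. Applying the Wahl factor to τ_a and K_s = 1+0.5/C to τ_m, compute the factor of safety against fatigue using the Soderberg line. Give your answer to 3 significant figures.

C = D/d = 67.0/7.8 = 8.5897; K_W = (4C−1)/(4C−4)+0.615/C = 1.1704; K_s = 1+0.5/C = 1.0582
F_a = (F_max−F_min)/2 = 231 N; F_m = (F_max+F_min)/2 = 407 N
τ_a = K_W·8F_aD/(πd³) = 1.1704 × 83.051 = 97.204 MPa
τ_m = K_s·8F_mD/(πd³) = 1.0582 × 146.33 = 154.84 MPa
Soderberg: 1/n_f = τ_a/S_se + τ_m/S_sy = 97.204/443 + 154.84/596 = 0.21942 + 0.25981 = 0.47923
n_f = 1/0.47923 = 2.087

2.09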